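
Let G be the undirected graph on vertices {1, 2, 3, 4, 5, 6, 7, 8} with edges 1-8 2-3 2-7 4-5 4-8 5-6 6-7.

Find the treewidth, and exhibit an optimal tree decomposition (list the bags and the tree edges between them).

Treewidth 1.
One such decomposition:
Bags: B1 = {2, 3}  B2 = {2, 7}  B3 = {6, 7}  B4 = {5, 6}  B5 = {4, 5}  B6 = {4, 8}  B7 = {1, 8}
Tree: B1–B2, B2–B3, B3–B4, B4–B5, B5–B6, B6–B7

The largest bag has 2 vertices, giving width 1; this decomposition certifies tw(G) ≤ 1. G has an edge, so its treewidth is at least 1. The upper and lower bounds meet at 1, so that is the treewidth.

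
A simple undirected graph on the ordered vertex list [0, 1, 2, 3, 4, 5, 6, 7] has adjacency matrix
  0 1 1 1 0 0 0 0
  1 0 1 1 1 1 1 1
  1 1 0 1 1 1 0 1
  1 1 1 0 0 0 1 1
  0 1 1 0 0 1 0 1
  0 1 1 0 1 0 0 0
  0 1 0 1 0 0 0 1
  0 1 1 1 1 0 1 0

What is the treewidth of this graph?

3

A width-3 tree decomposition is:
Bags: B1 = {1, 2, 3, 7}  B2 = {0, 1, 2, 3}  B3 = {1, 2, 4, 7}  B4 = {1, 3, 6, 7}  B5 = {1, 2, 4, 5}
Tree: B1–B2, B1–B3, B1–B4, B3–B5
Every bag has size at most 4, so the width is 4 − 1 = 3 and tw(G) ≤ 3. Conversely, {0, 1, 2, 3} is a clique of size 4, and the vertices of any clique must share a bag in every tree decomposition; so some bag has ≥ 4 vertices and tw(G) ≥ 3. Combining the bounds, tw(G) = 3.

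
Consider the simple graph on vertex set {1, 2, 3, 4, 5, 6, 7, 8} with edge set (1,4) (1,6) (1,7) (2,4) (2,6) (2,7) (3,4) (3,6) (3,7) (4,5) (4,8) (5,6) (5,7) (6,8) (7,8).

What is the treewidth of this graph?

3

A width-3 tree decomposition is:
Bags: B1 = {1, 4, 6, 7}  B2 = {2, 4, 6, 7}  B3 = {4, 5, 6, 7}  B4 = {3, 4, 6, 7}  B5 = {4, 6, 7, 8}
Tree: B1–B2, B2–B3, B3–B4, B4–B5
The largest bag has 4 vertices, giving width 3; this decomposition certifies tw(G) ≤ 3. For the lower bound: the 4 vertex sets {1,4}, {2,6}, {7}, {5} are disjoint, each induces a connected subgraph, and every pair is joined by at least one edge of G. Contracting each set to a single vertex therefore yields K_{4} as a minor, and since treewidth is minor-monotone, tw(G) ≥ tw(K_{4}) = 3. Hence tw(G) = 3 exactly.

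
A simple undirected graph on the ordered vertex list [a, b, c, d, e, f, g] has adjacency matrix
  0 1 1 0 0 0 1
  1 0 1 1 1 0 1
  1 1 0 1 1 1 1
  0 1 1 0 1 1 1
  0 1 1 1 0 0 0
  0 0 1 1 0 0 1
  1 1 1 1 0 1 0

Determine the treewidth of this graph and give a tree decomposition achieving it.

Treewidth 3.
Bags: B1 = {c, d, f, g}  B2 = {b, c, d, g}  B3 = {b, c, d, e}  B4 = {a, b, c, g}
Tree: B1–B2, B2–B3, B2–B4

The largest bag has 4 vertices, giving width 3; this decomposition certifies tw(G) ≤ 3. For the lower bound, the 4 vertices {c, d, f, g} are pairwise adjacent, and any tree decomposition puts a clique entirely inside one bag — forcing width ≥ 3. Therefore the treewidth is 3.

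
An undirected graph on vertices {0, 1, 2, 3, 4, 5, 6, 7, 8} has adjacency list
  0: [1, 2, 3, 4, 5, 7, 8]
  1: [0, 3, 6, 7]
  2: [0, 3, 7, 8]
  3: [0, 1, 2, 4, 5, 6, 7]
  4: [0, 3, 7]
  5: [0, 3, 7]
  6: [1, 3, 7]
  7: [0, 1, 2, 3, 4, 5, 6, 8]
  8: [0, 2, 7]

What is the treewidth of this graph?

A width-3 tree decomposition is:
Bags: B1 = {0, 1, 3, 7}  B2 = {0, 2, 3, 7}  B3 = {1, 3, 6, 7}  B4 = {0, 2, 7, 8}  B5 = {0, 3, 5, 7}  B6 = {0, 3, 4, 7}
Tree: B1–B2, B1–B3, B2–B4, B1–B5, B1–B6
The largest bag has 4 vertices, giving width 3; this decomposition certifies tw(G) ≤ 3. On the other hand G contains the 4-clique {0, 2, 7, 8}. A clique must lie in a single bag of any decomposition, so no decomposition can have width below 3. Combining the bounds, tw(G) = 3.

3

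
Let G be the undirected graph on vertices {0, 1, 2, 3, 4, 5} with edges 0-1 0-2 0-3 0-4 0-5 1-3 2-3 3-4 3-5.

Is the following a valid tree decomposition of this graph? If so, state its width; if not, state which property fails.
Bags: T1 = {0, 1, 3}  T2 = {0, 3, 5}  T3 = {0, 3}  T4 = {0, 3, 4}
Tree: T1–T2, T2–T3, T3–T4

A tree decomposition must satisfy three properties: every vertex lies in some bag; for every edge, both endpoints lie together in some bag; and for every vertex, the bags containing it form a connected subtree. Here vertex 2 appears in no bag, so the decomposition is invalid.

No — vertex 2 appears in no bag.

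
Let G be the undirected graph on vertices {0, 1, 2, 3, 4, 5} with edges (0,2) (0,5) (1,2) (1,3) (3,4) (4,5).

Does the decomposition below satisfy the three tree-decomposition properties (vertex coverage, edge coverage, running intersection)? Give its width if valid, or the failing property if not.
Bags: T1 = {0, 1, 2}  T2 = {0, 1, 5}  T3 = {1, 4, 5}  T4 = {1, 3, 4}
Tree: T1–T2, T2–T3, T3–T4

Yes; width 2.

Every vertex of G appears in some bag (union = {0, 1, 2, 3, 4, 5}); every edge is covered by a bag; and for each vertex v the set of bags containing v is connected in the bag tree. The decomposition is therefore valid. The largest bag has 3 vertices, so the width is 2.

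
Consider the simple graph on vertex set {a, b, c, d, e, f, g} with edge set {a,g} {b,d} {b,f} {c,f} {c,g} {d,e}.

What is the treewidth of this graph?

1

A width-1 tree decomposition is:
Bags: B1 = {a, g}  B2 = {c, g}  B3 = {c, f}  B4 = {b, f}  B5 = {b, d}  B6 = {d, e}
Tree: B1–B2, B2–B3, B3–B4, B4–B5, B5–B6
Every bag has size at most 2, so the width is 2 − 1 = 1 and tw(G) ≤ 1. Any graph with an edge has treewidth ≥ 1, and G has the edge a–g. Combining the bounds, tw(G) = 1.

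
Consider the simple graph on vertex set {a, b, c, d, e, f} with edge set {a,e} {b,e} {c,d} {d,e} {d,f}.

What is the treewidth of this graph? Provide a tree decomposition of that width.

Treewidth 1.
One such decomposition:
Bags: B1 = {c, d}  B2 = {d, e}  B3 = {b, e}  B4 = {d, f}  B5 = {a, e}
Tree: B1–B2, B2–B3, B1–B4, B2–B5

The largest bag has 2 vertices, giving width 1; this decomposition certifies tw(G) ≤ 1. Any graph with an edge has treewidth ≥ 1, and G has the edge c–d. Combining the bounds, tw(G) = 1.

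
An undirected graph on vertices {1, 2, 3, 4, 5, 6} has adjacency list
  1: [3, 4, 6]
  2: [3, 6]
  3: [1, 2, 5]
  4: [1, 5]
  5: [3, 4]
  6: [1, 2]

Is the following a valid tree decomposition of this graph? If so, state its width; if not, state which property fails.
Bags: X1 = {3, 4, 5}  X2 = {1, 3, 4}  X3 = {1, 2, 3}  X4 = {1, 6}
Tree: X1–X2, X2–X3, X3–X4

A tree decomposition must satisfy three properties: every vertex lies in some bag; for every edge, both endpoints lie together in some bag; and for every vertex, the bags containing it form a connected subtree. Here edge (2,6) lies in no bag, so the decomposition is invalid.

No — edge (2,6) lies in no bag.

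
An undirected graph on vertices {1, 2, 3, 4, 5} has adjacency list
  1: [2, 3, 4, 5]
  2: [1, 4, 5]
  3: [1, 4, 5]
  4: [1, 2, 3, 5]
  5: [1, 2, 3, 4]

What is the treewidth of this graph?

A width-3 tree decomposition is:
Bags: B1 = {1, 2, 4, 5}  B2 = {1, 3, 4, 5}
Tree: B1–B2
Each bag holds 4 vertices, so the decomposition has width 3, which upper-bounds the treewidth. Conversely, {1, 2, 4, 5} is a clique of size 4, and the vertices of any clique must share a bag in every tree decomposition; so some bag has ≥ 4 vertices and tw(G) ≥ 3. The upper and lower bounds meet at 3, so that is the treewidth.

3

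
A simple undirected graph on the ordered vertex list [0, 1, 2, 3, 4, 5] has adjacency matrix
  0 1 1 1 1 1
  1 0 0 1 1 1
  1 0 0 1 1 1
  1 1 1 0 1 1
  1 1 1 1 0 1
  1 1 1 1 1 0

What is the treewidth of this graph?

A width-4 tree decomposition is:
Bags: B1 = {0, 2, 3, 4, 5}  B2 = {0, 1, 3, 4, 5}
Tree: B1–B2
The largest bag has 5 vertices, giving width 4; this decomposition certifies tw(G) ≤ 4. Conversely, {0, 1, 3, 4, 5} is a clique of size 5, and the vertices of any clique must share a bag in every tree decomposition; so some bag has ≥ 5 vertices and tw(G) ≥ 4. Hence tw(G) = 4 exactly.

4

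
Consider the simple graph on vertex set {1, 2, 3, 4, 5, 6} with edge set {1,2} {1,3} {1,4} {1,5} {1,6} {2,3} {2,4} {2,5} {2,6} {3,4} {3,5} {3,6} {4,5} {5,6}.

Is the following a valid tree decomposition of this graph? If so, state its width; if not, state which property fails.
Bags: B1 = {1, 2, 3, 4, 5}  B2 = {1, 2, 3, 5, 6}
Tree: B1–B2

Yes; width 4.

Every vertex of G appears in some bag (union = {1, 2, 3, 4, 5, 6}); every edge is covered by a bag; and for each vertex v the set of bags containing v is connected in the bag tree. The decomposition is therefore valid. The largest bag has 5 vertices, so the width is 4.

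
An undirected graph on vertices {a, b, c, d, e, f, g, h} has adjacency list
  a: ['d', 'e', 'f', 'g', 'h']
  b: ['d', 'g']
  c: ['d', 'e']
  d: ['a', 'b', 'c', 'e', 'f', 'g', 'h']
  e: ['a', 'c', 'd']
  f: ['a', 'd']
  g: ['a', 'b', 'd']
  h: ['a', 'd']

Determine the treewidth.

2

A width-2 tree decomposition is:
Bags: B1 = {c, d, e}  B2 = {a, d, e}  B3 = {a, d, g}  B4 = {a, d, h}  B5 = {b, d, g}  B6 = {a, d, f}
Tree: B1–B2, B2–B3, B3–B4, B3–B5, B2–B6
The largest bag has 3 vertices, giving width 2; this decomposition certifies tw(G) ≤ 2. Conversely, {c, d, e} is a clique of size 3, and the vertices of any clique must share a bag in every tree decomposition; so some bag has ≥ 3 vertices and tw(G) ≥ 2. Therefore the treewidth is 2.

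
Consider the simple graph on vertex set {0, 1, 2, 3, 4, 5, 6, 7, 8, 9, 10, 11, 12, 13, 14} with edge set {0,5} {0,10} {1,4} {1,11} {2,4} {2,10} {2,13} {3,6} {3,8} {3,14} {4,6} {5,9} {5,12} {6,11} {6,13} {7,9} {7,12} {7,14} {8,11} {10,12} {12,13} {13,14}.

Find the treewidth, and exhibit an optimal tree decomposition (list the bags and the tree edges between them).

Every bag has size at most 4, so the width is 4 − 1 = 3 and tw(G) ≤ 3. For the lower bound: the 4 vertex sets {0,5,9}, {7}, {12}, {2,10,13,14} are disjoint, each induces a connected subgraph, and every pair is joined by at least one edge of G. Contracting each set to a single vertex therefore yields K_{4} as a minor, and since treewidth is minor-monotone, tw(G) ≥ tw(K_{4}) = 3. Combining the bounds, tw(G) = 3.

Treewidth 3.
Bags: B1 = {0, 5, 7, 9}  B2 = {0, 5, 7, 12}  B3 = {0, 7, 10, 12}  B4 = {7, 10, 12, 14}  B5 = {10, 12, 13, 14}  B6 = {2, 10, 13, 14}  B7 = {2, 3, 13, 14}  B8 = {2, 3, 6, 13}  B9 = {2, 3, 4, 6}  B10 = {3, 4, 6, 8}  B11 = {4, 6, 8, 11}  B12 = {1, 4, 8, 11}
Tree: B1–B2, B2–B3, B3–B4, B4–B5, B5–B6, B6–B7, B7–B8, B8–B9, B9–B10, B10–B11, B11–B12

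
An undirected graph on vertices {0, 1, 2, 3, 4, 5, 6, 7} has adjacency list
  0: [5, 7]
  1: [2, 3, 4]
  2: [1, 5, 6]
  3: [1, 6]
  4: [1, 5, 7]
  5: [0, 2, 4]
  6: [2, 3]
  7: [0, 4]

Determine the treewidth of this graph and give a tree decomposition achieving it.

Treewidth 2.
One such decomposition:
Bags: B1 = {0, 4, 7}  B2 = {0, 4, 5}  B3 = {1, 4, 5}  B4 = {1, 2, 5}  B5 = {1, 2, 3}  B6 = {2, 3, 6}
Tree: B1–B2, B2–B3, B3–B4, B4–B5, B5–B6

Every bag has size at most 3, so the width is 3 − 1 = 2 and tw(G) ≤ 2. For the lower bound, G contains the cycle 7–0–5–4–7, so G is not a forest; only forests have treewidth ≤ 1, hence tw(G) ≥ 2. Therefore the treewidth is 2.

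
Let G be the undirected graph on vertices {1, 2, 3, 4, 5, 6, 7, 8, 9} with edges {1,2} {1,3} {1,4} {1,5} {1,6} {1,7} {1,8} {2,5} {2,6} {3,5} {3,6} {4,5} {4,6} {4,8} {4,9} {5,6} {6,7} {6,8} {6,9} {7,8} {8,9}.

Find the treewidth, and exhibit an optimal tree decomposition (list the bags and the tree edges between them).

Each bag holds 4 vertices, so the decomposition has width 3, which upper-bounds the treewidth. Conversely, {1, 4, 6, 8} is a clique of size 4, and the vertices of any clique must share a bag in every tree decomposition; so some bag has ≥ 4 vertices and tw(G) ≥ 3. Therefore the treewidth is 3.

Treewidth 3.
One optimal decomposition is:
Bags: B1 = {1, 4, 5, 6}  B2 = {1, 4, 6, 8}  B3 = {1, 6, 7, 8}  B4 = {4, 6, 8, 9}  B5 = {1, 2, 5, 6}  B6 = {1, 3, 5, 6}
Tree: B1–B2, B2–B3, B2–B4, B1–B5, B5–B6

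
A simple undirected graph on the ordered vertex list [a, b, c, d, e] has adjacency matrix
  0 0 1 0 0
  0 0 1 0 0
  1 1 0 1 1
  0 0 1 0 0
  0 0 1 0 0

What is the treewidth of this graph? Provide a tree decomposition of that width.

Treewidth 1.
One optimal decomposition is:
Bags: B1 = {a, c}  B2 = {c, d}  B3 = {b, c}  B4 = {c, e}
Tree: B1–B2, B1–B3, B2–B4

Every bag has size at most 2, so the width is 2 − 1 = 1 and tw(G) ≤ 1. G has an edge, so its treewidth is at least 1. The upper and lower bounds meet at 1, so that is the treewidth.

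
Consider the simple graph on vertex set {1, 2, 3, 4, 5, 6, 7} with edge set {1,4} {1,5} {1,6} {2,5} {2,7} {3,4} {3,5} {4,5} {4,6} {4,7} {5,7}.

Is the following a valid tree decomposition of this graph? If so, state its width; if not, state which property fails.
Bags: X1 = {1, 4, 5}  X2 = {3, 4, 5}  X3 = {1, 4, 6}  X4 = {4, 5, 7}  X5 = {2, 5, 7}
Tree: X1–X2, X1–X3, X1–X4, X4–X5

Checking the three conditions: (i) the bags cover all of {1, 2, 3, 4, 5, 6, 7}; (ii) for each edge, some bag contains both endpoints; (iii) the bags containing any fixed vertex form a subtree. All hold, so the decomposition is valid with width 3 − 1 = 2.

Yes; width 2.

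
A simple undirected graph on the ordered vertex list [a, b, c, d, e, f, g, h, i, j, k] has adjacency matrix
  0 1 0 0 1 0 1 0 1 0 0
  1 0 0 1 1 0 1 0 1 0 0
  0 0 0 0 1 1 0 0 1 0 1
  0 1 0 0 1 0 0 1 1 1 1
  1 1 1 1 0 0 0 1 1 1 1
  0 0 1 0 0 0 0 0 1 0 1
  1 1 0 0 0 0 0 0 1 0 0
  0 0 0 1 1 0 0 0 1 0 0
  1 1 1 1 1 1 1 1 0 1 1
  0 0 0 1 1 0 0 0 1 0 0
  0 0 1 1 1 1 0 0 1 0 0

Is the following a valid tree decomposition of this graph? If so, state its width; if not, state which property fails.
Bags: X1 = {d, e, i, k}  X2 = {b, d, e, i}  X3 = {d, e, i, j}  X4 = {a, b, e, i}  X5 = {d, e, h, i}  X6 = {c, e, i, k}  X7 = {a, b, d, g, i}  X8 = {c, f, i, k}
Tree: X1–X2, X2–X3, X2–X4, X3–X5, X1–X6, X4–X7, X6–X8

No — bags containing vertex d are not connected in the tree.

A tree decomposition must satisfy three properties: every vertex lies in some bag; for every edge, both endpoints lie together in some bag; and for every vertex, the bags containing it form a connected subtree. Here bags containing vertex d are not connected in the tree, so the decomposition is invalid.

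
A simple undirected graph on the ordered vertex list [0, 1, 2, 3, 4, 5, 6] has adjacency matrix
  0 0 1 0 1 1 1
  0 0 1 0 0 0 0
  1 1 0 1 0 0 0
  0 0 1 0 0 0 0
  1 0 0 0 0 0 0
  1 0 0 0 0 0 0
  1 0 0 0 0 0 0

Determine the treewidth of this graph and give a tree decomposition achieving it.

The largest bag has 2 vertices, giving width 1; this decomposition certifies tw(G) ≤ 1. G has an edge, so its treewidth is at least 1. The upper and lower bounds meet at 1, so that is the treewidth.

Treewidth 1.
One optimal decomposition is:
Bags: B1 = {0, 4}  B2 = {0, 6}  B3 = {0, 5}  B4 = {0, 2}  B5 = {2, 3}  B6 = {1, 2}
Tree: B1–B2, B1–B3, B2–B4, B4–B5, B4–B6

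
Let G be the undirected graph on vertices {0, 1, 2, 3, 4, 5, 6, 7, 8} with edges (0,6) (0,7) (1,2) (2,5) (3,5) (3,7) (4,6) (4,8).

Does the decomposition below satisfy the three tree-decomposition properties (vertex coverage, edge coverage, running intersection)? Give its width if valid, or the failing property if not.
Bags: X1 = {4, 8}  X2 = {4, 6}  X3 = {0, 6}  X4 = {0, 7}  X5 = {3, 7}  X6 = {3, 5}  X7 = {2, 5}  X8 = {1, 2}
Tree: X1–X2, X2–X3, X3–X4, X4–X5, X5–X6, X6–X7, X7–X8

Vertex coverage: the bags together contain {0, 1, 2, 3, 4, 5, 6, 7, 8}, the full vertex set. Edge coverage: each edge of G has both endpoints in at least one bag. Running intersection: for every vertex, the bags containing it form a connected subtree. All three properties hold, so this is a valid tree decomposition of width max|bag| − 1 = 1, and hence tw(G) ≤ 1.

Yes; width 1.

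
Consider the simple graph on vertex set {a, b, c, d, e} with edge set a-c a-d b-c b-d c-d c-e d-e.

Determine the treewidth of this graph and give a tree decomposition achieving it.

Treewidth 2.
One optimal decomposition is:
Bags: B1 = {b, c, d}  B2 = {c, d, e}  B3 = {a, c, d}
Tree: B1–B2, B2–B3

The largest bag has 3 vertices, giving width 2; this decomposition certifies tw(G) ≤ 2. On the other hand G contains the 3-clique {c, d, e}. A clique must lie in a single bag of any decomposition, so no decomposition can have width below 2. The upper and lower bounds meet at 2, so that is the treewidth.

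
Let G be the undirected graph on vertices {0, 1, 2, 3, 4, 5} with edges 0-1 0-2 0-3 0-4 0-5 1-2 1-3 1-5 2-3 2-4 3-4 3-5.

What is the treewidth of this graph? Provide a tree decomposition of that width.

Treewidth 3.
Bags: B1 = {0, 2, 3, 4}  B2 = {0, 1, 2, 3}  B3 = {0, 1, 3, 5}
Tree: B1–B2, B2–B3

The largest bag has 4 vertices, giving width 3; this decomposition certifies tw(G) ≤ 3. For the lower bound, the 4 vertices {0, 1, 2, 3} are pairwise adjacent, and any tree decomposition puts a clique entirely inside one bag — forcing width ≥ 3. Therefore the treewidth is 3.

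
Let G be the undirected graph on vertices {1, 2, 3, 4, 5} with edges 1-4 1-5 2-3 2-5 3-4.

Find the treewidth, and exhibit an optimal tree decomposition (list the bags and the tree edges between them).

Treewidth 2.
One such decomposition:
Bags: B1 = {1, 3, 4}  B2 = {1, 2, 3}  B3 = {1, 2, 5}
Tree: B1–B2, B2–B3

The largest bag has 3 vertices, giving width 2; this decomposition certifies tw(G) ≤ 2. For the lower bound, G contains the cycle 1–4–3–2–5–1, so G is not a forest; only forests have treewidth ≤ 1, hence tw(G) ≥ 2. Hence tw(G) = 2 exactly.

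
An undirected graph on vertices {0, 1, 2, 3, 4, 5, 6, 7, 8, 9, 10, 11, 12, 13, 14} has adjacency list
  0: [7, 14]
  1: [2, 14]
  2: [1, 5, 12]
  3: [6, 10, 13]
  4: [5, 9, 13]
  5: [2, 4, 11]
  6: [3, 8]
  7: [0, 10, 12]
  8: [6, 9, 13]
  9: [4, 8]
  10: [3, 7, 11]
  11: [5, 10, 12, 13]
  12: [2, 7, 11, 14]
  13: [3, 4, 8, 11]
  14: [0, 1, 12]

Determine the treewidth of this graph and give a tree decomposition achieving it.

Treewidth 3.
One such decomposition:
Bags: B1 = {0, 1, 7, 14}  B2 = {1, 7, 12, 14}  B3 = {1, 2, 7, 12}  B4 = {2, 7, 10, 12}  B5 = {2, 10, 11, 12}  B6 = {2, 5, 10, 11}  B7 = {3, 5, 10, 11}  B8 = {3, 5, 11, 13}  B9 = {3, 4, 5, 13}  B10 = {3, 4, 6, 13}  B11 = {4, 6, 8, 13}  B12 = {4, 6, 8, 9}
Tree: B1–B2, B2–B3, B3–B4, B4–B5, B5–B6, B6–B7, B7–B8, B8–B9, B9–B10, B10–B11, B11–B12

The largest bag has 4 vertices, giving width 3; this decomposition certifies tw(G) ≤ 3. For the lower bound: the 4 vertex sets {0,1,14}, {7}, {12}, {2,5,10,11} are disjoint, each induces a connected subgraph, and every pair is joined by at least one edge of G. Contracting each set to a single vertex therefore yields K_{4} as a minor, and since treewidth is minor-monotone, tw(G) ≥ tw(K_{4}) = 3. Therefore the treewidth is 3.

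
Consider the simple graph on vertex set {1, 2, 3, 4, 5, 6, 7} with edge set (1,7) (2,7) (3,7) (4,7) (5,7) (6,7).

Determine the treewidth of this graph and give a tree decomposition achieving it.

Every bag has size at most 2, so the width is 2 − 1 = 1 and tw(G) ≤ 1. Since G has at least one edge (e.g. 2–7), it is not an edgeless graph, so tw(G) ≥ 1. Combining the bounds, tw(G) = 1.

Treewidth 1.
Bags: B1 = {2, 7}  B2 = {4, 7}  B3 = {5, 7}  B4 = {1, 7}  B5 = {6, 7}  B6 = {3, 7}
Tree: B1–B2, B2–B3, B3–B4, B1–B5, B2–B6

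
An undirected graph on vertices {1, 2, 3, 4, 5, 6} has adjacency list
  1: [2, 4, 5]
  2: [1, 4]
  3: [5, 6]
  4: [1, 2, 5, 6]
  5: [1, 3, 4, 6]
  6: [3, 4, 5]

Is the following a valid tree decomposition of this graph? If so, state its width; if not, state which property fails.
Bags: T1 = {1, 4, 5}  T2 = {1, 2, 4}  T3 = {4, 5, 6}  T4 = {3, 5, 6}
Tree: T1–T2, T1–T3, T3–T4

Yes; width 2.

Vertex coverage: the bags together contain {1, 2, 3, 4, 5, 6}, the full vertex set. Edge coverage: each edge of G has both endpoints in at least one bag. Running intersection: for every vertex, the bags containing it form a connected subtree. All three properties hold, so this is a valid tree decomposition of width max|bag| − 1 = 2, and hence tw(G) ≤ 2.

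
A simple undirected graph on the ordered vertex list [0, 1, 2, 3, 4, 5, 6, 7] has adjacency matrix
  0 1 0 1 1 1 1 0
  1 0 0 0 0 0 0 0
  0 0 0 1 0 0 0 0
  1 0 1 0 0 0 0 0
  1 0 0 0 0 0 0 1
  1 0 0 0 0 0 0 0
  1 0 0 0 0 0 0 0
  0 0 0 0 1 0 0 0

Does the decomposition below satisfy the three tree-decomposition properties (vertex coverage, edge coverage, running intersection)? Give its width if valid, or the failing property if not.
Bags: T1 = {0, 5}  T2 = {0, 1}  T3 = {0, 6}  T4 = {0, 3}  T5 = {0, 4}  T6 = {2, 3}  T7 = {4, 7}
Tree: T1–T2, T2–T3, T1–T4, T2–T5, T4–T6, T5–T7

Checking the three conditions: (i) the bags cover all of {0, 1, 2, 3, 4, 5, 6, 7}; (ii) for each edge, some bag contains both endpoints; (iii) the bags containing any fixed vertex form a subtree. All hold, so the decomposition is valid with width 2 − 1 = 1.

Yes; width 1.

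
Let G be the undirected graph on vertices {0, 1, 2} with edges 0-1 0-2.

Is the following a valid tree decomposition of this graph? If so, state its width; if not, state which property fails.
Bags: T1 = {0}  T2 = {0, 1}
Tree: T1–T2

No — vertex 2 appears in no bag.

A tree decomposition must satisfy three properties: every vertex lies in some bag; for every edge, both endpoints lie together in some bag; and for every vertex, the bags containing it form a connected subtree. Here vertex 2 appears in no bag, so the decomposition is invalid.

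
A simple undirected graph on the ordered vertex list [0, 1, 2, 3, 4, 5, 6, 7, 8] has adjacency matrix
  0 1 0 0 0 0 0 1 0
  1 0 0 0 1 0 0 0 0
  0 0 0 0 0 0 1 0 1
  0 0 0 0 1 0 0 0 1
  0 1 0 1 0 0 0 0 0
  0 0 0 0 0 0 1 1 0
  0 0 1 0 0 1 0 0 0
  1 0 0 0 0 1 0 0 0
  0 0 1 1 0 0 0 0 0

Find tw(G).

A width-2 tree decomposition is:
Bags: B1 = {0, 1, 7}  B2 = {1, 4, 7}  B3 = {3, 4, 7}  B4 = {3, 7, 8}  B5 = {2, 7, 8}  B6 = {2, 6, 7}  B7 = {5, 6, 7}
Tree: B1–B2, B2–B3, B3–B4, B4–B5, B5–B6, B6–B7
Each bag holds 3 vertices, so the decomposition has width 2, which upper-bounds the treewidth. For the lower bound, G contains the cycle 7–0–1–4–3–8–2–6–5–7, so G is not a forest; only forests have treewidth ≤ 1, hence tw(G) ≥ 2. Combining the bounds, tw(G) = 2.

2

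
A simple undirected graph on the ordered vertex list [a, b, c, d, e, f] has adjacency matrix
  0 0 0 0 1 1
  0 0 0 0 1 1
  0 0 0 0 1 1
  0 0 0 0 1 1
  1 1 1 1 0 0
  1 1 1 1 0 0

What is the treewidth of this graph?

2

A width-2 tree decomposition is:
Bags: B1 = {a, e, f}  B2 = {d, e, f}  B3 = {c, e, f}  B4 = {b, e, f}
Tree: B1–B2, B2–B3, B3–B4
Every bag has size at most 3, so the width is 3 − 1 = 2 and tw(G) ≤ 2. For the lower bound, G contains the cycle a–e–d–f–a, so G is not a forest; only forests have treewidth ≤ 1, hence tw(G) ≥ 2. Combining the bounds, tw(G) = 2.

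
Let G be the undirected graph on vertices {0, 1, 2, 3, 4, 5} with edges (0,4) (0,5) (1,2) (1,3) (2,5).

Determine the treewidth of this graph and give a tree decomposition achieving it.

Each bag holds 2 vertices, so the decomposition has width 1, which upper-bounds the treewidth. Any graph with an edge has treewidth ≥ 1, and G has the edge 4–0. Hence tw(G) = 1 exactly.

Treewidth 1.
Bags: B1 = {0, 4}  B2 = {0, 5}  B3 = {2, 5}  B4 = {1, 2}  B5 = {1, 3}
Tree: B1–B2, B2–B3, B3–B4, B4–B5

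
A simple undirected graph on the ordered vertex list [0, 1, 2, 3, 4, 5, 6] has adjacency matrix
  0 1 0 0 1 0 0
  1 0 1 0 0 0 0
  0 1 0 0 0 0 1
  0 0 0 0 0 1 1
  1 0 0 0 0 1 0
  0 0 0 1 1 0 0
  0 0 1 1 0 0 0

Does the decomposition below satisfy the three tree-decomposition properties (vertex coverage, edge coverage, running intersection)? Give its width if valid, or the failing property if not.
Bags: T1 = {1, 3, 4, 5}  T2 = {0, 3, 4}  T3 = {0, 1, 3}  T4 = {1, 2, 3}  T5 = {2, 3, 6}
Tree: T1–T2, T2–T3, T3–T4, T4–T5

No — bags containing vertex 1 are not connected in the tree.

A tree decomposition must satisfy three properties: every vertex lies in some bag; for every edge, both endpoints lie together in some bag; and for every vertex, the bags containing it form a connected subtree. Here bags containing vertex 1 are not connected in the tree, so the decomposition is invalid.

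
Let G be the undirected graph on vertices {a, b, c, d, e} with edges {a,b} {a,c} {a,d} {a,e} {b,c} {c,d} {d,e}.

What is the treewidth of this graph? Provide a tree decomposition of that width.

Treewidth 2.
One such decomposition:
Bags: B1 = {a, c, d}  B2 = {a, d, e}  B3 = {a, b, c}
Tree: B1–B2, B1–B3

Each bag holds 3 vertices, so the decomposition has width 2, which upper-bounds the treewidth. For the lower bound, the 3 vertices {a, d, e} are pairwise adjacent, and any tree decomposition puts a clique entirely inside one bag — forcing width ≥ 2. The upper and lower bounds meet at 2, so that is the treewidth.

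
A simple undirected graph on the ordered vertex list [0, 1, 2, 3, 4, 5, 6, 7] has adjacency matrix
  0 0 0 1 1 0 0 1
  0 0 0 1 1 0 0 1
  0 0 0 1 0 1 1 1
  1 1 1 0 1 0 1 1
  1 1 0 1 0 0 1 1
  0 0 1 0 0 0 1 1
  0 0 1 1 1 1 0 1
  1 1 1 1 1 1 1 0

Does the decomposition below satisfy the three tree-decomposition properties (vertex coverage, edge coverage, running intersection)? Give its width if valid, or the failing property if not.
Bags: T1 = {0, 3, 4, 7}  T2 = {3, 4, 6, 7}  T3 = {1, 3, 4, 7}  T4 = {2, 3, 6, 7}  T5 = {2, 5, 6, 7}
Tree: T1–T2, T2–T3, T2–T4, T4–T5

Yes; width 3.

Vertex coverage: the bags together contain {0, 1, 2, 3, 4, 5, 6, 7}, the full vertex set. Edge coverage: each edge of G has both endpoints in at least one bag. Running intersection: for every vertex, the bags containing it form a connected subtree. All three properties hold, so this is a valid tree decomposition of width max|bag| − 1 = 3, and hence tw(G) ≤ 3.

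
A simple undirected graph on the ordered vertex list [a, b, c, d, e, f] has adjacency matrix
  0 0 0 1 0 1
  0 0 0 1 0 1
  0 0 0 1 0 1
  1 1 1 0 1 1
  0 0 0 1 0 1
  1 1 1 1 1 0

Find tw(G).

2

A width-2 tree decomposition is:
Bags: B1 = {d, e, f}  B2 = {b, d, f}  B3 = {a, d, f}  B4 = {c, d, f}
Tree: B1–B2, B2–B3, B3–B4
Every bag has size at most 3, so the width is 3 − 1 = 2 and tw(G) ≤ 2. For the lower bound, the 3 vertices {d, e, f} are pairwise adjacent, and any tree decomposition puts a clique entirely inside one bag — forcing width ≥ 2. Hence tw(G) = 2 exactly.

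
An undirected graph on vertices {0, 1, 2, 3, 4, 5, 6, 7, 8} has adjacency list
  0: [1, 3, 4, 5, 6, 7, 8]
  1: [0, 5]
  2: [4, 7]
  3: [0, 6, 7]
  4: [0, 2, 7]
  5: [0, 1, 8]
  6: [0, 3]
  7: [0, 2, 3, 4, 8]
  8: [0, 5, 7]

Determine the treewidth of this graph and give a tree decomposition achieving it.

Treewidth 2.
One such decomposition:
Bags: B1 = {0, 5, 8}  B2 = {0, 7, 8}  B3 = {0, 3, 7}  B4 = {0, 1, 5}  B5 = {0, 4, 7}  B6 = {2, 4, 7}  B7 = {0, 3, 6}
Tree: B1–B2, B2–B3, B1–B4, B2–B5, B5–B6, B3–B7

Every bag has size at most 3, so the width is 3 − 1 = 2 and tw(G) ≤ 2. Conversely, {0, 1, 5} is a clique of size 3, and the vertices of any clique must share a bag in every tree decomposition; so some bag has ≥ 3 vertices and tw(G) ≥ 2. The upper and lower bounds meet at 2, so that is the treewidth.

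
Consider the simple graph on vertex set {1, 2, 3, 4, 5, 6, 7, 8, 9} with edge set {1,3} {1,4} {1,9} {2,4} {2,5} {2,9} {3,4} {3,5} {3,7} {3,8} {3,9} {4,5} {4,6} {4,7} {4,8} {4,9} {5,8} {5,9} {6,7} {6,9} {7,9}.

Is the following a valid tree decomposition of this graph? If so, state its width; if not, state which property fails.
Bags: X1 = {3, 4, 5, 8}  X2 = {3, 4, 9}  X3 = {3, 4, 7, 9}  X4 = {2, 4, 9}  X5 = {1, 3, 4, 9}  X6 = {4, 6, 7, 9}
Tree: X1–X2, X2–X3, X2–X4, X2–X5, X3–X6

No — edge (5,9) lies in no bag.

A tree decomposition must satisfy three properties: every vertex lies in some bag; for every edge, both endpoints lie together in some bag; and for every vertex, the bags containing it form a connected subtree. Here edge (5,9) lies in no bag, so the decomposition is invalid.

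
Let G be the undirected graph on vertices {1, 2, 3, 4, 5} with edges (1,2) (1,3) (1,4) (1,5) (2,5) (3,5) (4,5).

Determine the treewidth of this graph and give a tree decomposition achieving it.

Treewidth 2.
One optimal decomposition is:
Bags: B1 = {1, 3, 5}  B2 = {1, 2, 5}  B3 = {1, 4, 5}
Tree: B1–B2, B1–B3

Each bag holds 3 vertices, so the decomposition has width 2, which upper-bounds the treewidth. On the other hand G contains the 3-clique {1, 2, 5}. A clique must lie in a single bag of any decomposition, so no decomposition can have width below 2. Hence tw(G) = 2 exactly.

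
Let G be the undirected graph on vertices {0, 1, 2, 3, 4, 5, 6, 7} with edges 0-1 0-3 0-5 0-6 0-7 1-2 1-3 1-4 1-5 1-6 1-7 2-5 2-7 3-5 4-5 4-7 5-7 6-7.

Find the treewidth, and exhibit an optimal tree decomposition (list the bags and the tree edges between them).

Each bag holds 4 vertices, so the decomposition has width 3, which upper-bounds the treewidth. Conversely, {0, 1, 3, 5} is a clique of size 4, and the vertices of any clique must share a bag in every tree decomposition; so some bag has ≥ 4 vertices and tw(G) ≥ 3. The upper and lower bounds meet at 3, so that is the treewidth.

Treewidth 3.
One such decomposition:
Bags: B1 = {0, 1, 6, 7}  B2 = {0, 1, 5, 7}  B3 = {1, 2, 5, 7}  B4 = {0, 1, 3, 5}  B5 = {1, 4, 5, 7}
Tree: B1–B2, B2–B3, B2–B4, B3–B5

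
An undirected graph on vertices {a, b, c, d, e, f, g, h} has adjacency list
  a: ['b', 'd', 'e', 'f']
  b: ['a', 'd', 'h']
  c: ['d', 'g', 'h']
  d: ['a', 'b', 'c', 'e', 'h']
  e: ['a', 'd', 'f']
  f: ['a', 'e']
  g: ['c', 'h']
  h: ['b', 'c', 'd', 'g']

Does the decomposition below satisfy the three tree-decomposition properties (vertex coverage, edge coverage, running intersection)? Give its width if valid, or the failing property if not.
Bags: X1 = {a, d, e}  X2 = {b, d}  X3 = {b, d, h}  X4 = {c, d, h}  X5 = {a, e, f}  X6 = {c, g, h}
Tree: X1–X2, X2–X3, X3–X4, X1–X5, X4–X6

No — edge (a,b) lies in no bag.

A tree decomposition must satisfy three properties: every vertex lies in some bag; for every edge, both endpoints lie together in some bag; and for every vertex, the bags containing it form a connected subtree. Here edge (a,b) lies in no bag, so the decomposition is invalid.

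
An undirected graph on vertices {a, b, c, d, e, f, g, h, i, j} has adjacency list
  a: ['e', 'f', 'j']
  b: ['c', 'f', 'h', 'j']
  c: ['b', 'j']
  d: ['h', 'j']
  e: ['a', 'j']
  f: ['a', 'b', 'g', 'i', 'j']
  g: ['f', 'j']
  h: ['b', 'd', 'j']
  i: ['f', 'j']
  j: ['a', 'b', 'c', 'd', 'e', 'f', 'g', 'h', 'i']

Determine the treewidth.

2

A width-2 tree decomposition is:
Bags: B1 = {a, e, j}  B2 = {a, f, j}  B3 = {b, f, j}  B4 = {b, c, j}  B5 = {f, g, j}  B6 = {b, h, j}  B7 = {d, h, j}  B8 = {f, i, j}
Tree: B1–B2, B2–B3, B3–B4, B2–B5, B4–B6, B6–B7, B5–B8
Each bag holds 3 vertices, so the decomposition has width 2, which upper-bounds the treewidth. For the lower bound, the 3 vertices {d, h, j} are pairwise adjacent, and any tree decomposition puts a clique entirely inside one bag — forcing width ≥ 2. The upper and lower bounds meet at 2, so that is the treewidth.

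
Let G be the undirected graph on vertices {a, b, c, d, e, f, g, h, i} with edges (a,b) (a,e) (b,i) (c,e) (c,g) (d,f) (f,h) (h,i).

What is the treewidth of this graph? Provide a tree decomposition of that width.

Each bag holds 2 vertices, so the decomposition has width 1, which upper-bounds the treewidth. Since G has at least one edge (e.g. g–c), it is not an edgeless graph, so tw(G) ≥ 1. Therefore the treewidth is 1.

Treewidth 1.
One optimal decomposition is:
Bags: B1 = {c, g}  B2 = {c, e}  B3 = {a, e}  B4 = {a, b}  B5 = {b, i}  B6 = {h, i}  B7 = {f, h}  B8 = {d, f}
Tree: B1–B2, B2–B3, B3–B4, B4–B5, B5–B6, B6–B7, B7–B8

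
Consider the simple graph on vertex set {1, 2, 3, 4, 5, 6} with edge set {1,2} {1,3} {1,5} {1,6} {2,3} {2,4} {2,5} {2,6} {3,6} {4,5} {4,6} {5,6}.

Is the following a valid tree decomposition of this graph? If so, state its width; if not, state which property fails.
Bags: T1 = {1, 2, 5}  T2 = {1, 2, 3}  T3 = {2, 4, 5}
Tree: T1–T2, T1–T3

No — vertex 6 appears in no bag.

A tree decomposition must satisfy three properties: every vertex lies in some bag; for every edge, both endpoints lie together in some bag; and for every vertex, the bags containing it form a connected subtree. Here vertex 6 appears in no bag, so the decomposition is invalid.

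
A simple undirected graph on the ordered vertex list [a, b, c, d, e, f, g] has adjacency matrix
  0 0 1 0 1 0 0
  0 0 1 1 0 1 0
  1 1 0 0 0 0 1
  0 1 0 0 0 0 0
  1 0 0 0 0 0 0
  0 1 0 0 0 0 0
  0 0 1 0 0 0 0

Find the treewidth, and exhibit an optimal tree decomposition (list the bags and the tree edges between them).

The largest bag has 2 vertices, giving width 1; this decomposition certifies tw(G) ≤ 1. Since G has at least one edge (e.g. c–a), it is not an edgeless graph, so tw(G) ≥ 1. Hence tw(G) = 1 exactly.

Treewidth 1.
Bags: B1 = {a, c}  B2 = {a, e}  B3 = {b, c}  B4 = {c, g}  B5 = {b, f}  B6 = {b, d}
Tree: B1–B2, B1–B3, B3–B4, B3–B5, B5–B6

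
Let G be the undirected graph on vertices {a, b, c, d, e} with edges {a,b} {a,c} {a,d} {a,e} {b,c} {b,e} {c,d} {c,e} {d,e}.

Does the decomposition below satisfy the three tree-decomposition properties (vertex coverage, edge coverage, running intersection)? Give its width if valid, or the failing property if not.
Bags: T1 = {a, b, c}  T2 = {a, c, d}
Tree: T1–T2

No — vertex e appears in no bag.

A tree decomposition must satisfy three properties: every vertex lies in some bag; for every edge, both endpoints lie together in some bag; and for every vertex, the bags containing it form a connected subtree. Here vertex e appears in no bag, so the decomposition is invalid.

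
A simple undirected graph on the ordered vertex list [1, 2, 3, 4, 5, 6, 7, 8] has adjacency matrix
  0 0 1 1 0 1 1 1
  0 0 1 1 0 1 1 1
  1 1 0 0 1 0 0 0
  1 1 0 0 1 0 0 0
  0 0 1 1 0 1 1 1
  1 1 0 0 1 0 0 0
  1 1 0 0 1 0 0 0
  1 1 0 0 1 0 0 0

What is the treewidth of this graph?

3

A width-3 tree decomposition is:
Bags: B1 = {1, 2, 5, 8}  B2 = {1, 2, 5, 7}  B3 = {1, 2, 5, 6}  B4 = {1, 2, 4, 5}  B5 = {1, 2, 3, 5}
Tree: B1–B2, B2–B3, B3–B4, B4–B5
Each bag holds 4 vertices, so the decomposition has width 3, which upper-bounds the treewidth. For the lower bound: the 4 vertex sets {1,8}, {2,7}, {5}, {6} are disjoint, each induces a connected subgraph, and every pair is joined by at least one edge of G. Contracting each set to a single vertex therefore yields K_{4} as a minor, and since treewidth is minor-monotone, tw(G) ≥ tw(K_{4}) = 3. Hence tw(G) = 3 exactly.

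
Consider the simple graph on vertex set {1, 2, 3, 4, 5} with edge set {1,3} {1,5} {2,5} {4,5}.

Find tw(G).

1

A width-1 tree decomposition is:
Bags: B1 = {4, 5}  B2 = {1, 5}  B3 = {2, 5}  B4 = {1, 3}
Tree: B1–B2, B2–B3, B2–B4
The largest bag has 2 vertices, giving width 1; this decomposition certifies tw(G) ≤ 1. G has an edge, so its treewidth is at least 1. Combining the bounds, tw(G) = 1.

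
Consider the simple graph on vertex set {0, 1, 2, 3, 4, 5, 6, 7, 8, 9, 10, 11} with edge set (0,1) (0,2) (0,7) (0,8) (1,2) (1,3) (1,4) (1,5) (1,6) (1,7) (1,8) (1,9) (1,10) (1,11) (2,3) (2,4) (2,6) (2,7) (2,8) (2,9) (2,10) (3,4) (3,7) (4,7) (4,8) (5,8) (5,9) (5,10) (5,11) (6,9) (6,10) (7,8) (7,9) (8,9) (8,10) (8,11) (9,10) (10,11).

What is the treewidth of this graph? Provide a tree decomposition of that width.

Every bag has size at most 5, so the width is 5 − 1 = 4 and tw(G) ≤ 4. Conversely, {1, 2, 8, 9, 10} is a clique of size 5, and the vertices of any clique must share a bag in every tree decomposition; so some bag has ≥ 5 vertices and tw(G) ≥ 4. Therefore the treewidth is 4.

Treewidth 4.
Bags: B1 = {1, 2, 4, 7, 8}  B2 = {1, 2, 3, 4, 7}  B3 = {1, 2, 7, 8, 9}  B4 = {0, 1, 2, 7, 8}  B5 = {1, 2, 8, 9, 10}  B6 = {1, 5, 8, 9, 10}  B7 = {1, 5, 8, 10, 11}  B8 = {1, 2, 6, 9, 10}
Tree: B1–B2, B1–B3, B3–B4, B3–B5, B5–B6, B6–B7, B5–B8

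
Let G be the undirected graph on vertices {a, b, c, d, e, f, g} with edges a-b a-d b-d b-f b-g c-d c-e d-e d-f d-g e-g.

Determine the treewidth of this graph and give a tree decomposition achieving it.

Each bag holds 3 vertices, so the decomposition has width 2, which upper-bounds the treewidth. Conversely, {d, e, g} is a clique of size 3, and the vertices of any clique must share a bag in every tree decomposition; so some bag has ≥ 3 vertices and tw(G) ≥ 2. Therefore the treewidth is 2.

Treewidth 2.
Bags: B1 = {d, e, g}  B2 = {b, d, g}  B3 = {c, d, e}  B4 = {a, b, d}  B5 = {b, d, f}
Tree: B1–B2, B1–B3, B2–B4, B4–B5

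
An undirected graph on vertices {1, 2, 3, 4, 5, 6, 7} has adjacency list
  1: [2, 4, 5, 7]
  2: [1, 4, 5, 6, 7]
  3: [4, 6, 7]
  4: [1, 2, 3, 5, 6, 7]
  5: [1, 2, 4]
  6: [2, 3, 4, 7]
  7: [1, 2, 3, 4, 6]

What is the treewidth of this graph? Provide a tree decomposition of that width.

Each bag holds 4 vertices, so the decomposition has width 3, which upper-bounds the treewidth. Conversely, {1, 2, 4, 5} is a clique of size 4, and the vertices of any clique must share a bag in every tree decomposition; so some bag has ≥ 4 vertices and tw(G) ≥ 3. Therefore the treewidth is 3.

Treewidth 3.
One such decomposition:
Bags: B1 = {1, 2, 4, 5}  B2 = {1, 2, 4, 7}  B3 = {2, 4, 6, 7}  B4 = {3, 4, 6, 7}
Tree: B1–B2, B2–B3, B3–B4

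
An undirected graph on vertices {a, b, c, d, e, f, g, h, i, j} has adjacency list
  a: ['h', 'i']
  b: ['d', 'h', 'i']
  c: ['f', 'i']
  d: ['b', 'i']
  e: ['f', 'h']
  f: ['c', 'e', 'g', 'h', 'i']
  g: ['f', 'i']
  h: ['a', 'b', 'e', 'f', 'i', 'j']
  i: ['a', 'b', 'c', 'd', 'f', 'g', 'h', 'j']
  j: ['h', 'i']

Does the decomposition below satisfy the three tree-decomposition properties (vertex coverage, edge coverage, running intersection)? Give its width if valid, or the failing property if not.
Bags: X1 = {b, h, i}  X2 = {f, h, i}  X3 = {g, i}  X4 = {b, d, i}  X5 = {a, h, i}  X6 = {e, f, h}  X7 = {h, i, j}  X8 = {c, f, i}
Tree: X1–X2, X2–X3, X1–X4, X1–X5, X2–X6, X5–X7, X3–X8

No — edge (f,g) lies in no bag.

A tree decomposition must satisfy three properties: every vertex lies in some bag; for every edge, both endpoints lie together in some bag; and for every vertex, the bags containing it form a connected subtree. Here edge (f,g) lies in no bag, so the decomposition is invalid.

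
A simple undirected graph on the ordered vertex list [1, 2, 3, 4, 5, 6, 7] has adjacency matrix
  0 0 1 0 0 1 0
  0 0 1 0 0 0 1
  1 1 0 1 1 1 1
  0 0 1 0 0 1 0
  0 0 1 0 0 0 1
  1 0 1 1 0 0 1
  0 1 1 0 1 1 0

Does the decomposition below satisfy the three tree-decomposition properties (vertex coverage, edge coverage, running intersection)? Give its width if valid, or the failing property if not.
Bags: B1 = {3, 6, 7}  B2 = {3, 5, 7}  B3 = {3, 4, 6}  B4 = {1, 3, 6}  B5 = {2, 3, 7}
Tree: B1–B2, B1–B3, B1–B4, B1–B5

Vertex coverage: the bags together contain {1, 2, 3, 4, 5, 6, 7}, the full vertex set. Edge coverage: each edge of G has both endpoints in at least one bag. Running intersection: for every vertex, the bags containing it form a connected subtree. All three properties hold, so this is a valid tree decomposition of width max|bag| − 1 = 2, and hence tw(G) ≤ 2.

Yes; width 2.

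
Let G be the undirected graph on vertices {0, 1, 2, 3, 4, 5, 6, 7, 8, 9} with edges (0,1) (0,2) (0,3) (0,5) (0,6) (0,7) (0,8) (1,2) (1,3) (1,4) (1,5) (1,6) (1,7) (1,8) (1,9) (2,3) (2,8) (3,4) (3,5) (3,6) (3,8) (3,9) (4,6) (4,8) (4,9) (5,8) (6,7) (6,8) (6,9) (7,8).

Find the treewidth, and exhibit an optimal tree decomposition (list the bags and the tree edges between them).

Treewidth 4.
One optimal decomposition is:
Bags: B1 = {0, 1, 3, 6, 8}  B2 = {0, 1, 3, 5, 8}  B3 = {0, 1, 6, 7, 8}  B4 = {0, 1, 2, 3, 8}  B5 = {1, 3, 4, 6, 8}  B6 = {1, 3, 4, 6, 9}
Tree: B1–B2, B1–B3, B2–B4, B1–B5, B5–B6

Every bag has size at most 5, so the width is 5 − 1 = 4 and tw(G) ≤ 4. On the other hand G contains the 5-clique {0, 1, 2, 3, 8}. A clique must lie in a single bag of any decomposition, so no decomposition can have width below 4. Combining the bounds, tw(G) = 4.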